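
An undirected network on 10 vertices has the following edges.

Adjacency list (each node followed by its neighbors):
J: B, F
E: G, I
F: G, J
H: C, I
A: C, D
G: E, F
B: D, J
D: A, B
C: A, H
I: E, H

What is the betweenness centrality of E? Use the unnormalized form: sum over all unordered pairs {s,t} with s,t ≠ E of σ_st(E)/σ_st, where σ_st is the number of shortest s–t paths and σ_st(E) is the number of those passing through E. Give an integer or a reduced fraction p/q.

Pairs whose geodesics pass through E — G–A: 1/2; G–C: 1; G–H: 1; G–I: 1; F–C: 1/2; F–H: 1; F–I: 1; J–H: 1/2; J–I: 1; B–I: 1/2.
All other pairs contribute 0.
Summing the contributions gives betweenness(E) = 8.

8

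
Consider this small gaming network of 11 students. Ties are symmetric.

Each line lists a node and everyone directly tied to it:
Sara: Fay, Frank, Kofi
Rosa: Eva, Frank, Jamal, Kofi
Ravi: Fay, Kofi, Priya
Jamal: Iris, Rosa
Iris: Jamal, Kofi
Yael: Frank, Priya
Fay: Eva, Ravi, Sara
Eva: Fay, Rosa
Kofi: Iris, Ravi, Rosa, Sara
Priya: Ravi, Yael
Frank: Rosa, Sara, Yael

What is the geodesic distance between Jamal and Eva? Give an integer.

One shortest route is Jamal – Rosa – Eva, which uses 2 edges, and Jamal and Eva are not directly tied, so nothing shorter exists. So d(Jamal,Eva) = 2.

2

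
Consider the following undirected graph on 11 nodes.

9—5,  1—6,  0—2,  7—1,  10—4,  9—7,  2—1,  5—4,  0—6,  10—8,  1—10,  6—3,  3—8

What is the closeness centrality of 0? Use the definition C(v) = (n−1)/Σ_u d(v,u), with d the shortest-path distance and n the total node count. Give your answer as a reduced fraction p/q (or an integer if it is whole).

Distances from 0: 1:2, 2:1, 3:2, 4:4, 5:5, 6:1, 7:3, 8:3, 9:4, 10:3. Sum = 28.
n = 11, so closeness = 10/28 = 5/14.

5/14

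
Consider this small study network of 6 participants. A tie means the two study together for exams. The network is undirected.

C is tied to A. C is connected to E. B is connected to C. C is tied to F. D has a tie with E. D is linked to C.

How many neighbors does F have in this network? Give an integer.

F is directly tied to C. That is 1 neighbor, so the degree of F is 1.

1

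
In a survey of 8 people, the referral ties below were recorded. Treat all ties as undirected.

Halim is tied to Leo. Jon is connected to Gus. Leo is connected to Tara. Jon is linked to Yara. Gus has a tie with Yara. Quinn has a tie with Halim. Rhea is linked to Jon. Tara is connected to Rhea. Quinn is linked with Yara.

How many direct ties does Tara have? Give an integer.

2

Tara is directly tied to Leo and Rhea. That is 2 neighbors, so the degree of Tara is 2.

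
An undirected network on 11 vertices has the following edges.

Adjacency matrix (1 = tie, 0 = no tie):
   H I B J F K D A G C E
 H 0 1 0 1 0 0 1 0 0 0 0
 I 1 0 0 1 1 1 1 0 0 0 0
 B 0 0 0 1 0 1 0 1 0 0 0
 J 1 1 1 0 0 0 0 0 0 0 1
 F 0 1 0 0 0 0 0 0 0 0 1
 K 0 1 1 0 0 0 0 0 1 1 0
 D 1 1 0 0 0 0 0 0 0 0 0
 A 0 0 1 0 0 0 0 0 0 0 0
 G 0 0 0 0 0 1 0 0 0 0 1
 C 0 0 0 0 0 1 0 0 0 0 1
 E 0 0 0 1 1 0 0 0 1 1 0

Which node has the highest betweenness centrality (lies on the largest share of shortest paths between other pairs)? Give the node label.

I

Unnormalized betweenness of each node: A:0, B:19/2, C:1/2, D:0, E:20/3, F:5/6, G:1/2, H:3/2, I:77/6, J:65/6, K:71/6.
I has the largest value, 77/6, making it the main broker — the node through which the most shortest paths run.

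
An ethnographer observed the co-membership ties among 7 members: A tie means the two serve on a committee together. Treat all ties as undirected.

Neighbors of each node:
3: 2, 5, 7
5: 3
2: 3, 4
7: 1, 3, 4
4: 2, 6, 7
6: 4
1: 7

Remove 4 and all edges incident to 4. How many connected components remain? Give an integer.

Without 4, the remaining ties split the others into: {1, 2, 3, 5, 7}; {6}.
That's 2 separate components.

2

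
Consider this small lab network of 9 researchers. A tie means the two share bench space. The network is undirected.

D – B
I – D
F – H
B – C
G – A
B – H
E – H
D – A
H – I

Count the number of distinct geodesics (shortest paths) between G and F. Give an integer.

2

The shortest distance is 5. The length-5 paths are: G–A–D–I–H–F; G–A–D–B–H–F.
That gives 2 distinct shortest paths.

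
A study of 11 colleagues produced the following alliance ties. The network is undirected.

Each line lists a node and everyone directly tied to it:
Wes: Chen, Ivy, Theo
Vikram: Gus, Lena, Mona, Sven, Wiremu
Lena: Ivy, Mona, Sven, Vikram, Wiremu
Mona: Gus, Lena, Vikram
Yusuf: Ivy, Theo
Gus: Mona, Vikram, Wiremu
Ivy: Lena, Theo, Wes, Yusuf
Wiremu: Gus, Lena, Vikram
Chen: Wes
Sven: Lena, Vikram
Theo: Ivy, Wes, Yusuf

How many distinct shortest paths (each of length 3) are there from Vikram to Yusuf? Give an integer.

The shortest distance is 3, and the only length-3 path is Vikram–Lena–Ivy–Yusuf. So there is exactly 1 shortest path.

1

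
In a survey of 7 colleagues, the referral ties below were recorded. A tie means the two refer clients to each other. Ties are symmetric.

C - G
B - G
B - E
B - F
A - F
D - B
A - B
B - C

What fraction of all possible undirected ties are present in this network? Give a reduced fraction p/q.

There are 8 edges and 7 nodes, so the maximum possible is C(7,2) = 21.
Density = 8/21.

8/21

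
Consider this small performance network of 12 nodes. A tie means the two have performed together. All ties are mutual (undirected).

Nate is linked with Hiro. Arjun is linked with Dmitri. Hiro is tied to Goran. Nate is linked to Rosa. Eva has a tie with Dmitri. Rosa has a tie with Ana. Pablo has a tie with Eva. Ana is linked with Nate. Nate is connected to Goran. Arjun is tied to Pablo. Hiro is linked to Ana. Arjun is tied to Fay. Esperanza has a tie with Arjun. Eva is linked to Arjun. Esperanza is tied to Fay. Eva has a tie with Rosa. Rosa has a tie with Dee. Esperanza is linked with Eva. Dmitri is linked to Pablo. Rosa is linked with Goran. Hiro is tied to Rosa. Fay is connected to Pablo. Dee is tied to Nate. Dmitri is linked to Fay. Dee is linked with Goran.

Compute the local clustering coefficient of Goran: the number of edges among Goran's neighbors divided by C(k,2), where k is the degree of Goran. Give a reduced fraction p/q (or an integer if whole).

Goran's neighbors: Dee, Hiro, Nate, and Rosa (k = 4).
Possible neighbor pairs: C(4,2) = 6. Edges among them: Dee–Nate, Dee–Rosa, Hiro–Nate, Hiro–Rosa, Nate–Rosa → e = 5.
Clustering(Goran) = 5/6.

5/6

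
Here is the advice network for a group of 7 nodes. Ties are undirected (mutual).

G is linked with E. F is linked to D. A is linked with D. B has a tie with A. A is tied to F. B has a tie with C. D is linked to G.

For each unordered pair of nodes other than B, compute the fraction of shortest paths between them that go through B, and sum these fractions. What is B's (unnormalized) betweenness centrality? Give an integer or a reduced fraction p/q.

Pairs whose geodesics pass through B — C–A: 1; C–D: 1; C–G: 1; C–F: 1; C–E: 1.
All other pairs contribute 0.
Summing the contributions gives betweenness(B) = 5.

5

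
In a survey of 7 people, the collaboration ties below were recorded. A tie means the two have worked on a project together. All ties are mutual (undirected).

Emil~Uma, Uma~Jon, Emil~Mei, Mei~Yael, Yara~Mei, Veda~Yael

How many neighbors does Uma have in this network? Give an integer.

Uma is directly tied to Emil and Jon. That is 2 neighbors, so the degree of Uma is 2.

2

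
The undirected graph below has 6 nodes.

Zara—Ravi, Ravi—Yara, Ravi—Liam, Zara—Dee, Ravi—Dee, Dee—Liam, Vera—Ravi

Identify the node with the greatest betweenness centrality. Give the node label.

Unnormalized betweenness of each node: Dee:1/2, Liam:0, Ravi:15/2, Vera:0, Yara:0, Zara:0.
Ravi has the largest value, 15/2, making it the main broker — the node through which the most shortest paths run.

Ravi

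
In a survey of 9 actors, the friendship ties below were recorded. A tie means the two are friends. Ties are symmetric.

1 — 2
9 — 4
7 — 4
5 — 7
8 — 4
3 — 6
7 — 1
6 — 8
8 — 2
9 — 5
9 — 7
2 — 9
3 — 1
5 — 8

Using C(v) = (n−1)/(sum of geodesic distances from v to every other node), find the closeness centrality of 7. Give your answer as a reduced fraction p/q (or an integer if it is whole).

Distances from 7: 1:1, 2:2, 3:2, 4:1, 5:1, 6:3, 8:2, 9:1. Sum = 13.
n = 9, so closeness = 8/13.

8/13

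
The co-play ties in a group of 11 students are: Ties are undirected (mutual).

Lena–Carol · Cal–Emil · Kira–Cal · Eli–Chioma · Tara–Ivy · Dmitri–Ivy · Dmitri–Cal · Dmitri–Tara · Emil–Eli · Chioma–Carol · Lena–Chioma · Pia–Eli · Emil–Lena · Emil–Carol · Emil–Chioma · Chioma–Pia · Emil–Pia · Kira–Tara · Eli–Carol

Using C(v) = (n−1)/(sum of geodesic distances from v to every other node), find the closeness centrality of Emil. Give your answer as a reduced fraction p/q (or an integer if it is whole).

5/8

Distances from Emil: Cal:1, Carol:1, Chioma:1, Dmitri:2, Eli:1, Ivy:3, Kira:2, Lena:1, Pia:1, Tara:3. Sum = 16.
n = 11, so closeness = 10/16 = 5/8.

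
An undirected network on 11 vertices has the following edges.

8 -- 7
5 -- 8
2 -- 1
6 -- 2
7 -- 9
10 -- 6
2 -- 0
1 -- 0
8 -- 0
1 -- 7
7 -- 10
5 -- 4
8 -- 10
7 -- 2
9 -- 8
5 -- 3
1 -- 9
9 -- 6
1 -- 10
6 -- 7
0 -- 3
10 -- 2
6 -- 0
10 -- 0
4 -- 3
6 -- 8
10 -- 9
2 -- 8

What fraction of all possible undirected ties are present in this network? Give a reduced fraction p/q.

28/55

There are 28 edges and 11 nodes, so the maximum possible is C(11,2) = 55.
Density = 28/55.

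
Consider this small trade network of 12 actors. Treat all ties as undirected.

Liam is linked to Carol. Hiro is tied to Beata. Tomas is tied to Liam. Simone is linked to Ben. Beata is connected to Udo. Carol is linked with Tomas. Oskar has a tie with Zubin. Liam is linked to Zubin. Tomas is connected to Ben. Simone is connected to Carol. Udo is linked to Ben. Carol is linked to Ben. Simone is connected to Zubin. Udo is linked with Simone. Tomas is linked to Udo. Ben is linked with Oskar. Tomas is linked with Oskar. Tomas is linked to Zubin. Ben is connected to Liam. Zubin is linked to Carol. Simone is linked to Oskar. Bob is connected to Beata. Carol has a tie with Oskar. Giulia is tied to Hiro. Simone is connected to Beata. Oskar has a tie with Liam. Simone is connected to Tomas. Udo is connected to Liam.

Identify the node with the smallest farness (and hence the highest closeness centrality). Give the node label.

Farness (sum of distances to all others) for each node — Beata:18, Ben:20, Bob:28, Carol:20, Giulia:36, Hiro:26, Liam:20, Oskar:20, Simone:16, Tomas:19, Udo:18, Zubin:21.
The smallest farness is 16, for Simone, so Simone has the highest closeness.

Simone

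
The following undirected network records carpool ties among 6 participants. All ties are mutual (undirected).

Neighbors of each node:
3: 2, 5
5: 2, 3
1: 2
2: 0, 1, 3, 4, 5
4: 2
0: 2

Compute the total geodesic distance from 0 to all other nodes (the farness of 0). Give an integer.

9

Distances from 0: 1:2, 2:1, 3:2, 4:2, 5:2.
Sum = 2 + 1 + 2 + 2 + 2 = 9.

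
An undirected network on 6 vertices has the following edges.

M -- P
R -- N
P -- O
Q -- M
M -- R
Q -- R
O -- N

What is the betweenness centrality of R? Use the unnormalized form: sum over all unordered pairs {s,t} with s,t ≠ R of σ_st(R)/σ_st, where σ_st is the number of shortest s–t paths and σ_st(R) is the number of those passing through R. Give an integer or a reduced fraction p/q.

5/2

Pairs whose geodesics pass through R — Q–O: 1/2; Q–N: 1; M–N: 1.
All other pairs contribute 0.
Summing the contributions gives betweenness(R) = 5/2.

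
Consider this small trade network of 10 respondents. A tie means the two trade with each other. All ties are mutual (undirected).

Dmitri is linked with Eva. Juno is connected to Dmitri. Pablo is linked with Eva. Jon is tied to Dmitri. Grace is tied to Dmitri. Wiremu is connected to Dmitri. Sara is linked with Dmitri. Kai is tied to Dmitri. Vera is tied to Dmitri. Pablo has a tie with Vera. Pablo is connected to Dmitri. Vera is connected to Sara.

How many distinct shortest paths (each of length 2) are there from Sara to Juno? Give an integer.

1

The shortest distance is 2, and the only length-2 path is Sara–Dmitri–Juno. So there is exactly 1 shortest path.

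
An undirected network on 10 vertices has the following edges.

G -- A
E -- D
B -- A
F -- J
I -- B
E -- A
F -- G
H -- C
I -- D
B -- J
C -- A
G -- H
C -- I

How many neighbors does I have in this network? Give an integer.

3

I is directly tied to B, C, and D. That is 3 neighbors, so the degree of I is 3.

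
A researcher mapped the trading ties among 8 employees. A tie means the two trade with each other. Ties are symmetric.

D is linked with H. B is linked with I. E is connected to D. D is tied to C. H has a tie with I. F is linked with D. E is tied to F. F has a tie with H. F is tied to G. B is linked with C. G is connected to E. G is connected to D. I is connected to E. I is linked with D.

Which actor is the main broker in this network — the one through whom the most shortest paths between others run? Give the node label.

D

Unnormalized betweenness of each node: B:1/2, C:13/12, D:22/3, E:17/12, F:5/6, G:0, H:7/12, I:17/4.
D has the largest value, 22/3, making it the main broker — the node through which the most shortest paths run.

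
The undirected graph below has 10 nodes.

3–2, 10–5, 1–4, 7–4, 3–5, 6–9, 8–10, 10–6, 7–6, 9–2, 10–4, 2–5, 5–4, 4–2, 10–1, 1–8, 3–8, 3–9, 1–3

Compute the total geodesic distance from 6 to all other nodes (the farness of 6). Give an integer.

15

Distances from 6: 1:2, 2:2, 3:2, 4:2, 5:2, 7:1, 8:2, 9:1, 10:1.
Sum = 2 + 2 + 2 + 2 + 2 + 1 + 2 + 1 + 1 = 15.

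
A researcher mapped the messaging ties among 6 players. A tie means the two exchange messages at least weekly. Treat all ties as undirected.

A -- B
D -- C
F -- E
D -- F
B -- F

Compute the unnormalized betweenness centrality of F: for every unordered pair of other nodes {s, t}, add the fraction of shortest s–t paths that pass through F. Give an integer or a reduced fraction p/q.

8

Pairs whose geodesics pass through F — C–E: 1; C–B: 1; C–A: 1; E–D: 1; E–B: 1; E–A: 1; D–B: 1; D–A: 1.
All other pairs contribute 0.
Summing the contributions gives betweenness(F) = 8.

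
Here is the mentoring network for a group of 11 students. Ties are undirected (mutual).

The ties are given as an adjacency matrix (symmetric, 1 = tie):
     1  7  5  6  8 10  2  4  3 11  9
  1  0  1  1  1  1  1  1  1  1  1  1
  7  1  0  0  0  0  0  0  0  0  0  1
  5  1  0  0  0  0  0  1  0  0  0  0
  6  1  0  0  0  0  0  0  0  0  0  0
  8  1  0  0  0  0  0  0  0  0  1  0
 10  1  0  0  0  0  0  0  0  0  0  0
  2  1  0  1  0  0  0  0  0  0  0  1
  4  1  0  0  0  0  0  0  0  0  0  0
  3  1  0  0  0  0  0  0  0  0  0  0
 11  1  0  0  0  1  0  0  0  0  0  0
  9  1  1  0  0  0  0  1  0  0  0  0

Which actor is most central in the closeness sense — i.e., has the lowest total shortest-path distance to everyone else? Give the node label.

Farness (sum of distances to all others) for each node — 1:10, 2:17, 3:19, 4:19, 5:18, 6:19, 7:18, 8:18, 9:17, 10:19, 11:18.
The smallest farness is 10, for 1, so 1 has the highest closeness.

1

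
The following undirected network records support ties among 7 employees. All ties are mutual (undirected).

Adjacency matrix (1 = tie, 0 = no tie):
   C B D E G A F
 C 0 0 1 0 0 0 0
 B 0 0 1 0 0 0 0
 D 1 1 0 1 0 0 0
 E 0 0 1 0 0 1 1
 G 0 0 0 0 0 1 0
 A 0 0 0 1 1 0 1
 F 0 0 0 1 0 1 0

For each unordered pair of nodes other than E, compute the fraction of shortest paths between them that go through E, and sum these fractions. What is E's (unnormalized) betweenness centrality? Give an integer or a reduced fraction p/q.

9

Pairs whose geodesics pass through E — C–G: 1; C–A: 1; C–F: 1; B–G: 1; B–A: 1; B–F: 1; D–G: 1; D–A: 1; D–F: 1.
All other pairs contribute 0.
Summing the contributions gives betweenness(E) = 9.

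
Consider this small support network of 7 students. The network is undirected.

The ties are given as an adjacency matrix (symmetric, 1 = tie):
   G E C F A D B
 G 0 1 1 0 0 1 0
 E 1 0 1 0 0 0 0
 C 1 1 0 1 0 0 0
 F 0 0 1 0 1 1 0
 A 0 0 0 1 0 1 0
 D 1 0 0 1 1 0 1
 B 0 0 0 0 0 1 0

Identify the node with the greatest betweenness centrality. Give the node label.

Unnormalized betweenness of each node: A:0, B:0, C:2, D:7, E:0, F:5/2, G:7/2.
D has the largest value, 7, making it the main broker — the node through which the most shortest paths run.

D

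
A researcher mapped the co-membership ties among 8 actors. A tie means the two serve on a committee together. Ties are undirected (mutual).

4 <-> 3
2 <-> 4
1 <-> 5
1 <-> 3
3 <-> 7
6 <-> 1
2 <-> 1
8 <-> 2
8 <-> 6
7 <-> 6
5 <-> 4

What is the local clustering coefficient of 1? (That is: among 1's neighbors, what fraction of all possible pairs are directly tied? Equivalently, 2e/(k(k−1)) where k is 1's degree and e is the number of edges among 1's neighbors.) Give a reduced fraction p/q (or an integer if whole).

0

1's neighbors: 2, 3, 5, and 6 (k = 4).
Possible neighbor pairs: C(4,2) = 6. Edges among them: none → e = 0.
Clustering(1) = 0/6 = 0.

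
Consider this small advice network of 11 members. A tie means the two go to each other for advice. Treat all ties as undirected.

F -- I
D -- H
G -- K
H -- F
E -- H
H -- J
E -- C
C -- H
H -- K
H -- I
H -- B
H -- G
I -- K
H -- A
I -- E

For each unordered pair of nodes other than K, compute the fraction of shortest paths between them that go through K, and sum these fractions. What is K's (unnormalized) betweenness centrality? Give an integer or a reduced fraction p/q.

1/2

Pairs whose geodesics pass through K — G–I: 1/2.
All other pairs contribute 0.
Summing the contributions gives betweenness(K) = 1/2.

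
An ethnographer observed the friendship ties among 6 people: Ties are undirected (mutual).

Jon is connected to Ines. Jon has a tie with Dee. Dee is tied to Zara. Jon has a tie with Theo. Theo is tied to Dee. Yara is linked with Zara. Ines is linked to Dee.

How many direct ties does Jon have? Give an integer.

Jon is directly tied to Dee, Ines, and Theo. That is 3 neighbors, so the degree of Jon is 3.

3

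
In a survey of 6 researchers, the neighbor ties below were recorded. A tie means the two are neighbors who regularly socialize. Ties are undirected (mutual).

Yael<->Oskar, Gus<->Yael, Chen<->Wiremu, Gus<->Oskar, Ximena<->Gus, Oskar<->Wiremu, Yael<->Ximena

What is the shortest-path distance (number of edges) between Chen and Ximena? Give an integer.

4

One shortest route is Chen – Wiremu – Oskar – Yael – Ximena, which uses 4 edges, and at distance 3 from Chen we only reach {Gus, Yael}, which does not include Ximena. So d(Chen,Ximena) = 4.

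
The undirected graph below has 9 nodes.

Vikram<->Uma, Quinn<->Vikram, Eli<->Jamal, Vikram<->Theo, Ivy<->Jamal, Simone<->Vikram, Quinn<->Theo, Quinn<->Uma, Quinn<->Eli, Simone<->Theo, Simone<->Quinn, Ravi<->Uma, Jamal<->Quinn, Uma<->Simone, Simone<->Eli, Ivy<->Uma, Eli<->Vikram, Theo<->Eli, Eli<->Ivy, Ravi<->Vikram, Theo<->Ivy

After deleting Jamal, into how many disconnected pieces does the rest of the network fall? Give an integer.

Jamal's neighbors (Eli, Ivy, and Quinn) remain reachable from one another through other ties, so the rest of the network stays in one piece.

1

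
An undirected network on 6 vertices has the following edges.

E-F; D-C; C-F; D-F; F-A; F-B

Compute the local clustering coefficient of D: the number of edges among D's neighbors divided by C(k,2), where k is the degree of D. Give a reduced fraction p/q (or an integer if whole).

D's neighbors: C and F (k = 2).
Possible neighbor pairs: C(2,2) = 1. Edges among them: C–F → e = 1.
Clustering(D) = 1/1.

1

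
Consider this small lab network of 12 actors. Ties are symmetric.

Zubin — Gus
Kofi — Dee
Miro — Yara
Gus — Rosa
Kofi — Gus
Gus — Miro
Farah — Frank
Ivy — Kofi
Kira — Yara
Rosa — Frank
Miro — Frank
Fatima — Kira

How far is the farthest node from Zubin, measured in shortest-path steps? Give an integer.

Distances from Zubin: Dee:3, Farah:4, Fatima:5, Frank:3, Gus:1, Ivy:3, Kira:4, Kofi:2, Miro:2, Rosa:2, Yara:3.
The largest is 5 (to Fatima), so the eccentricity of Zubin is 5.

5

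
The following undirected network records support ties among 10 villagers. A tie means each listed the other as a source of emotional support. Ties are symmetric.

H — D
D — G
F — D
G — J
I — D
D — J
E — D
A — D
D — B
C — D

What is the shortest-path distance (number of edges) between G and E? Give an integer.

One shortest route is G – D – E, which uses 2 edges, and G and E are not directly tied, so nothing shorter exists. So d(G,E) = 2.

2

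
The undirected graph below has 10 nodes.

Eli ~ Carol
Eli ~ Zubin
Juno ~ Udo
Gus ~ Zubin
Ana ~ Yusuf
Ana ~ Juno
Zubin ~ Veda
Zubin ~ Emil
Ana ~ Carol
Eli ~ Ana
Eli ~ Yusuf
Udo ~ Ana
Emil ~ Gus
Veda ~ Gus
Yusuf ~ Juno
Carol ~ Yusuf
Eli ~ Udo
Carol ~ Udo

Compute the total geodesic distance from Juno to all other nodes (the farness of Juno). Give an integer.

Distances from Juno: Ana:1, Carol:2, Eli:2, Emil:4, Gus:4, Udo:1, Veda:4, Yusuf:1, Zubin:3.
Sum = 1 + 2 + 2 + 4 + 4 + 1 + 4 + 1 + 3 = 22.

22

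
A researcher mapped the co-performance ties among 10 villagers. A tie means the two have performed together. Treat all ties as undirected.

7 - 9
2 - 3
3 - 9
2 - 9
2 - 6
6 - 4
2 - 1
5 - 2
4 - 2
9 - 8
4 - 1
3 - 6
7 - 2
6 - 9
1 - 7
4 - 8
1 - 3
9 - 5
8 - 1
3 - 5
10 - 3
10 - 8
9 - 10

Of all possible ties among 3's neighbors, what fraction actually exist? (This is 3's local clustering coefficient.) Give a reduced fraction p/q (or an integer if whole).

7/15

3's neighbors: 1, 2, 5, 6, 9, and 10 (k = 6).
Possible neighbor pairs: C(6,2) = 15. Edges among them: 1–2, 2–5, 2–6, 2–9, 5–9, 6–9, 9–10 → e = 7.
Clustering(3) = 7/15.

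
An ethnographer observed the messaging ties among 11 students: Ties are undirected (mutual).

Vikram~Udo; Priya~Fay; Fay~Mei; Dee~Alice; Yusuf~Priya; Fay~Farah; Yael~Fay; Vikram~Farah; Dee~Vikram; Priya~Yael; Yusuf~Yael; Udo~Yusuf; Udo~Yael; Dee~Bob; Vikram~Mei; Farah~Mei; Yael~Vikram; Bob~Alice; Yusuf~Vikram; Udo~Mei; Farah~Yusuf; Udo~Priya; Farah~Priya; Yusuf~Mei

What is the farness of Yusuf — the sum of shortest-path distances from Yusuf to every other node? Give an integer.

Distances from Yusuf: Alice:3, Bob:3, Dee:2, Farah:1, Fay:2, Mei:1, Priya:1, Udo:1, Vikram:1, Yael:1.
Sum = 3 + 3 + 2 + 1 + 2 + 1 + 1 + 1 + 1 + 1 = 16.

16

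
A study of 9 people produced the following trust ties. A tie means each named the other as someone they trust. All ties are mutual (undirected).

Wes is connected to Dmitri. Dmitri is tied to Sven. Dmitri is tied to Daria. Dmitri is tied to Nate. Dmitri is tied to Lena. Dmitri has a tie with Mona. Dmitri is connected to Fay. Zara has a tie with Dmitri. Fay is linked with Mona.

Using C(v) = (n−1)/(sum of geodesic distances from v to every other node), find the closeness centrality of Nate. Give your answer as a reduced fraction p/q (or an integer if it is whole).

Distances from Nate: Daria:2, Dmitri:1, Fay:2, Lena:2, Mona:2, Sven:2, Wes:2, Zara:2. Sum = 15.
n = 9, so closeness = 8/15.

8/15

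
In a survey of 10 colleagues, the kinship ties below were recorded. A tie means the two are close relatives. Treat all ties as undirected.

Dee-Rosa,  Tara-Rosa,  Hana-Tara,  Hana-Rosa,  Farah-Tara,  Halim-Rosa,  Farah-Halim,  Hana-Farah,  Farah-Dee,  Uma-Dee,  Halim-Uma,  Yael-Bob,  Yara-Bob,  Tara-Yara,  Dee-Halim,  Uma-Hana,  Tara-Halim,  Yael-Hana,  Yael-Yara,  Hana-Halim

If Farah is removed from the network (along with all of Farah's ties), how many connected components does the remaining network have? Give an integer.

Farah's neighbors (Dee, Halim, Hana, and Tara) remain reachable from one another through other ties, so the rest of the network stays in one piece.

1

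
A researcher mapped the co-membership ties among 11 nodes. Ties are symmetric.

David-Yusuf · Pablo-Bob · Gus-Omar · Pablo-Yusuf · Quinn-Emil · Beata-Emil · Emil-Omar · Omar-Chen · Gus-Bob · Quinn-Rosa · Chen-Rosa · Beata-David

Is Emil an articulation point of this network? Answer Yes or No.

Even without Emil, every remaining node can still reach every other (the residual graph is connected), so Emil is not a cut vertex.

No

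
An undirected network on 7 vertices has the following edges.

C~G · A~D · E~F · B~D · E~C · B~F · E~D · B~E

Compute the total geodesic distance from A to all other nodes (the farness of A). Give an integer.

Distances from A: B:2, C:3, D:1, E:2, F:3, G:4.
Sum = 2 + 3 + 1 + 2 + 3 + 4 = 15.

15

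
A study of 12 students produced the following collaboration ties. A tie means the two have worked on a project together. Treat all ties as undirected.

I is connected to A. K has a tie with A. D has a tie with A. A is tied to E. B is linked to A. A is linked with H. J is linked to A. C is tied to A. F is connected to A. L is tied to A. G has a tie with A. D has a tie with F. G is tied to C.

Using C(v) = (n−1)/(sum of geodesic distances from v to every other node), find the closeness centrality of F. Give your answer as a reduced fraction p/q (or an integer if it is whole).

11/20

Distances from F: A:1, B:2, C:2, D:1, E:2, G:2, H:2, I:2, J:2, K:2, L:2. Sum = 20.
n = 12, so closeness = 11/20.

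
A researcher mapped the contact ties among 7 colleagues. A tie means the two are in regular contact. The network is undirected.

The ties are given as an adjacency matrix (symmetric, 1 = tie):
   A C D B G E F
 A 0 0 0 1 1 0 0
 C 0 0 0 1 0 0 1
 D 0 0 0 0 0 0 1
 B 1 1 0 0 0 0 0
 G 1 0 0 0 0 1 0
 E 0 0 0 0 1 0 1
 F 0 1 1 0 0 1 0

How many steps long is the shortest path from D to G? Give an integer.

One shortest route is D – F – E – G, which uses 3 edges, and at distance 2 from D we only reach {C, E}, which does not include G. So d(D,G) = 3.

3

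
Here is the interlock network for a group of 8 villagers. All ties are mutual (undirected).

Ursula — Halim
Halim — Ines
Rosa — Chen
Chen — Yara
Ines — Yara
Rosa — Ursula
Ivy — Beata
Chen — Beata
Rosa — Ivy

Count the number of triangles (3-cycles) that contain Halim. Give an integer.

0

Halim's neighbors are Ines and Ursula, but none of them are tied to each other, so no triangle contains Halim.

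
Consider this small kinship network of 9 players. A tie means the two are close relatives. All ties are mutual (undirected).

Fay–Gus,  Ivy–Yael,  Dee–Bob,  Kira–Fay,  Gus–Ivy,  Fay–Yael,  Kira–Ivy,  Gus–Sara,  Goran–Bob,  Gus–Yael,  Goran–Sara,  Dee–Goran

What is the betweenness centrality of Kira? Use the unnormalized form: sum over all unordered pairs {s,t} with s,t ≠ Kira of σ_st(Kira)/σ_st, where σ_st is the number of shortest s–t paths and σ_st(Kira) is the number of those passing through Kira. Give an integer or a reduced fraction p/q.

1/3

Pairs whose geodesics pass through Kira — Fay–Ivy: 1/3.
All other pairs contribute 0.
Summing the contributions gives betweenness(Kira) = 1/3.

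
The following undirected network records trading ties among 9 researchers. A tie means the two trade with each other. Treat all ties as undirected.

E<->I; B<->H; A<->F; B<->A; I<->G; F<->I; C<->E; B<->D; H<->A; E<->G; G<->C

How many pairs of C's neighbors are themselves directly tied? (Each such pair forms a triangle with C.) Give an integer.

1

C's neighbors: E and G.
Neighbor pairs that are themselves tied: C–E–G. Each forms one triangle with C, for 1 in total.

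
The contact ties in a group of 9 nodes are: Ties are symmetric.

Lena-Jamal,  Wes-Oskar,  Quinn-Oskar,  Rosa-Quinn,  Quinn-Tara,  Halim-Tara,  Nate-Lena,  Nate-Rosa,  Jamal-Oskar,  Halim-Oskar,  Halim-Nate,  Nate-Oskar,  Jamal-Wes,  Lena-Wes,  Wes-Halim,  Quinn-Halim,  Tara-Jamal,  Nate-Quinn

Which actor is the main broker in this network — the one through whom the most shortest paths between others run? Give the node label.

Unnormalized betweenness of each node: Halim:77/30, Jamal:13/6, Lena:77/60, Nate:74/15, Oskar:46/15, Quinn:56/15, Rosa:0, Tara:13/12, Wes:7/6.
Nate has the largest value, 74/15, making it the main broker — the node through which the most shortest paths run.

Nate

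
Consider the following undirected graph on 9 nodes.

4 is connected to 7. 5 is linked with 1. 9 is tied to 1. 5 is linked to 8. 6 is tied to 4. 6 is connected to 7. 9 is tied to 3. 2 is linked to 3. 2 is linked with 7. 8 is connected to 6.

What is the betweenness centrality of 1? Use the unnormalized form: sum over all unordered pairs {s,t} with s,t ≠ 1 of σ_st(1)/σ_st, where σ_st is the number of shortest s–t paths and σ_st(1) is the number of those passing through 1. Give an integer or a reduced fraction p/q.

9/2

Pairs whose geodesics pass through 1 — 5–2: 1/2; 5–3: 1; 5–9: 1; 8–3: 1/2; 8–9: 1; 6–9: 1/2.
All other pairs contribute 0.
Summing the contributions gives betweenness(1) = 9/2.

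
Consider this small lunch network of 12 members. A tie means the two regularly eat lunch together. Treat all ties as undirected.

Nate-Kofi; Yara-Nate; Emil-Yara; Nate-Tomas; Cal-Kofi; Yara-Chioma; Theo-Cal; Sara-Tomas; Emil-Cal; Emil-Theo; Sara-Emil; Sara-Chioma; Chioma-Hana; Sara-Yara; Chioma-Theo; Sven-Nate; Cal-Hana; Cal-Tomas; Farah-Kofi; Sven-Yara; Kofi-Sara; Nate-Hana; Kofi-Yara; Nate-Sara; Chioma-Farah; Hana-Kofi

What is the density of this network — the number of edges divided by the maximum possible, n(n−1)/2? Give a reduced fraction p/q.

There are 26 edges and 12 nodes, so the maximum possible is C(12,2) = 66.
Density = 26/66 = 13/33.

13/33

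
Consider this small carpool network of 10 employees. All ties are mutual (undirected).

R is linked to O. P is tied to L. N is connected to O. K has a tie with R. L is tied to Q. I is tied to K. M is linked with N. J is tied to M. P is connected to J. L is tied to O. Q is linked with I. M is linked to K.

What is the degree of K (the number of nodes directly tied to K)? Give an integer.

3

K is directly tied to I, M, and R. That is 3 neighbors, so the degree of K is 3.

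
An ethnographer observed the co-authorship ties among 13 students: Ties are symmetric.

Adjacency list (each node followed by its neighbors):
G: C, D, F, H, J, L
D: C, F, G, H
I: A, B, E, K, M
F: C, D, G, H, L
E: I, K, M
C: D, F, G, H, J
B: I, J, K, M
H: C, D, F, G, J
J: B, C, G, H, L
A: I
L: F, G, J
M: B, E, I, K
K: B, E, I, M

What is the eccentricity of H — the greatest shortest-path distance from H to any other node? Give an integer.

4

Distances from H: A:4, B:2, C:1, D:1, E:4, F:1, G:1, I:3, J:1, K:3, L:2, M:3.
The largest is 4 (to E and A), so the eccentricity of H is 4.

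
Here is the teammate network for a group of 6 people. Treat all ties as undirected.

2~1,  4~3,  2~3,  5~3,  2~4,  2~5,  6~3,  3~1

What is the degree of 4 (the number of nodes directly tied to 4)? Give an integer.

4 is directly tied to 2 and 3. That is 2 neighbors, so the degree of 4 is 2.

2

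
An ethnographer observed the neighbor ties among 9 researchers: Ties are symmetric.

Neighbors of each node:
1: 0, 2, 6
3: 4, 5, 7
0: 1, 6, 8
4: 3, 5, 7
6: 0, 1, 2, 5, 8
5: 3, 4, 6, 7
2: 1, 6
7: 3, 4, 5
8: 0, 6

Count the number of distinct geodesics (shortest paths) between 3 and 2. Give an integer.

The shortest distance is 3, and the only length-3 path is 3–5–6–2. So there is exactly 1 shortest path.

1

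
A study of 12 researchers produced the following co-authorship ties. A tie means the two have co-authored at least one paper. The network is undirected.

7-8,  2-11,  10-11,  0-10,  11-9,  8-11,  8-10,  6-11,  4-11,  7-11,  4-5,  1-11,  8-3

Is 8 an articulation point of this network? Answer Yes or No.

Yes

Removing 8 leaves {0, 1, 2, 4, 5, 6, 7, 9, 10, and 11} with no path to {3}, so the network splits into 2 components. 8 is a cut vertex.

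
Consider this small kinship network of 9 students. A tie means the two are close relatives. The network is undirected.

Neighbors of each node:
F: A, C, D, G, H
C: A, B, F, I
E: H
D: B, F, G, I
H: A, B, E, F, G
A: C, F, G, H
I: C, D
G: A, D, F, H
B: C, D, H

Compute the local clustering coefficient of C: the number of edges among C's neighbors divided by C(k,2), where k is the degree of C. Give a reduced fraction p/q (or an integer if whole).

1/6

C's neighbors: A, B, F, and I (k = 4).
Possible neighbor pairs: C(4,2) = 6. Edges among them: A–F → e = 1.
Clustering(C) = 1/6.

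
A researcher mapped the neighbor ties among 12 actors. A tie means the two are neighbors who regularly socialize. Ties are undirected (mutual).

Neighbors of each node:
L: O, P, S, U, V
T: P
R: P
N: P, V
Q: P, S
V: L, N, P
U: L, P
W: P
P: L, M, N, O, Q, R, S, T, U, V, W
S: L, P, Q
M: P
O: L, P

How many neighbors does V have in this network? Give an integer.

V is directly tied to L, N, and P. That is 3 neighbors, so the degree of V is 3.

3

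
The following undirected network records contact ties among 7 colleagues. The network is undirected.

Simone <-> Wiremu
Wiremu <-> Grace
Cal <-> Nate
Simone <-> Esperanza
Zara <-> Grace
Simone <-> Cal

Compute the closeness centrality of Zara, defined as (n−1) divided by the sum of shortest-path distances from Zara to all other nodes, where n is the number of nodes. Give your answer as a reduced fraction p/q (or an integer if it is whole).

6/19

Distances from Zara: Cal:4, Esperanza:4, Grace:1, Nate:5, Simone:3, Wiremu:2. Sum = 19.
n = 7, so closeness = 6/19.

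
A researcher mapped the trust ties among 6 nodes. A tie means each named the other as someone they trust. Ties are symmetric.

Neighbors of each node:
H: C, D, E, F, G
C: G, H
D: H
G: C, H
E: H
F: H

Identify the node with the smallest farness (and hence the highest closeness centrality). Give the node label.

Farness (sum of distances to all others) for each node — C:8, D:9, E:9, F:9, G:8, H:5.
The smallest farness is 5, for H, so H has the highest closeness.

H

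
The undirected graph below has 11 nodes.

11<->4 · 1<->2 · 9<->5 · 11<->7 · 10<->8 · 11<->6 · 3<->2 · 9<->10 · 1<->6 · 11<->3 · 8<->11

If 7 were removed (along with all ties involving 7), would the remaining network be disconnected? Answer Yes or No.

Even without 7, every remaining node can still reach every other (the residual graph is connected), so 7 is not a cut vertex.

No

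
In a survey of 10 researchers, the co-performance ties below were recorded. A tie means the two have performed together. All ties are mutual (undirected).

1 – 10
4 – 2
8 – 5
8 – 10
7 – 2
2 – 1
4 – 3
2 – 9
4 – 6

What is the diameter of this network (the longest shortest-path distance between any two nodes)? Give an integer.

6

Eccentricity of each node (its greatest distance to any other): 1:3, 2:4, 3:6, 4:5, 5:6, 6:6, 7:5, 8:5, 9:5, 10:4.
The maximum eccentricity is 6, realized for instance by the pair 5–6 via 5 – 8 – 10 – 1 – 2 – 4 – 6. So the diameter is 6.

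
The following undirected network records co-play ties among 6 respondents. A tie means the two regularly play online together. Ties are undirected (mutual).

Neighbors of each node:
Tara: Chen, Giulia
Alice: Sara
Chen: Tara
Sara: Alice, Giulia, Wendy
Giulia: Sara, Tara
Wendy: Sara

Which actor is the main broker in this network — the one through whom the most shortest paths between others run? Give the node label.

Unnormalized betweenness of each node: Alice:0, Chen:0, Giulia:6, Sara:7, Tara:4, Wendy:0.
Sara has the largest value, 7, making it the main broker — the node through which the most shortest paths run.

Sara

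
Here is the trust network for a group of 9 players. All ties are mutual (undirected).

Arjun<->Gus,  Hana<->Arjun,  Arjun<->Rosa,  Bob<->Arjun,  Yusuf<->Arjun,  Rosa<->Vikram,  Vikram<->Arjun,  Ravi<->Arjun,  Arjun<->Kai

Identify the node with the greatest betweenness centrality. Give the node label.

Arjun

Unnormalized betweenness of each node: Arjun:27, Bob:0, Gus:0, Hana:0, Kai:0, Ravi:0, Rosa:0, Vikram:0, Yusuf:0.
Arjun has the largest value, 27, making it the main broker — the node through which the most shortest paths run.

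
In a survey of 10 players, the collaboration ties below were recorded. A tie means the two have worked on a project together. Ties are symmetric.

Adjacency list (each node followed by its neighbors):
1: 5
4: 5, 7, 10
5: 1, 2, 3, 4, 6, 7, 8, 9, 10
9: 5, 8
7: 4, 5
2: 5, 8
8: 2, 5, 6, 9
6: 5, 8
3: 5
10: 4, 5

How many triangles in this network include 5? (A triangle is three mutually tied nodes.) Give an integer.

5

5's neighbors: 1, 2, 3, 4, 6, 7, 8, 9, and 10.
Neighbor pairs that are themselves tied: 5–2–8; 5–4–7; 5–4–10; 5–6–8; 5–8–9. Each forms one triangle with 5, for 5 in total.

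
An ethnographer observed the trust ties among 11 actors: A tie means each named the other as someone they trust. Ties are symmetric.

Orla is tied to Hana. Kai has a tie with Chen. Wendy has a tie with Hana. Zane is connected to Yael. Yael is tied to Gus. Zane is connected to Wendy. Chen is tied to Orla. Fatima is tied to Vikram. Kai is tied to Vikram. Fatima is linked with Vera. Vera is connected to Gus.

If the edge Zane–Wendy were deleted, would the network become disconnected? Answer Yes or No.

No

Even without that edge, Zane still reaches Wendy via Zane – Yael – Gus – Vera – Fatima – Vikram – Kai – Chen – Orla – Hana – Wendy, so the network stays connected. Not a bridge.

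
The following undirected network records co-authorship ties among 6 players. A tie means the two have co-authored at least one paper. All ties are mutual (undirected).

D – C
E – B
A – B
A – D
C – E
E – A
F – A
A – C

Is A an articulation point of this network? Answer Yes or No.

Removing A leaves {F} with no path to {B, C, D, and E}, so the network splits into 2 components. A is a cut vertex.

Yes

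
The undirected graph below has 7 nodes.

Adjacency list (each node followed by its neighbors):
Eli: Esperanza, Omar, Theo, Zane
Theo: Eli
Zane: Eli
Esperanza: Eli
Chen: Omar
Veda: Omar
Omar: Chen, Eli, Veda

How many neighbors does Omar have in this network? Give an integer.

Omar is directly tied to Chen, Eli, and Veda. That is 3 neighbors, so the degree of Omar is 3.

3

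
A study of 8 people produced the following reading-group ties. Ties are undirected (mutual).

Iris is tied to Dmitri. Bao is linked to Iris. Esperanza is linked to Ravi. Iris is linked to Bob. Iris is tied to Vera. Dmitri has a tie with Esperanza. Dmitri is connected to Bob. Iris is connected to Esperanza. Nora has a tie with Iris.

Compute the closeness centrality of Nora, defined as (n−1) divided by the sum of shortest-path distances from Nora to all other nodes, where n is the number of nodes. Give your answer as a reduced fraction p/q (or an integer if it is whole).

1/2

Distances from Nora: Bao:2, Bob:2, Dmitri:2, Esperanza:2, Iris:1, Ravi:3, Vera:2. Sum = 14.
n = 8, so closeness = 7/14 = 1/2.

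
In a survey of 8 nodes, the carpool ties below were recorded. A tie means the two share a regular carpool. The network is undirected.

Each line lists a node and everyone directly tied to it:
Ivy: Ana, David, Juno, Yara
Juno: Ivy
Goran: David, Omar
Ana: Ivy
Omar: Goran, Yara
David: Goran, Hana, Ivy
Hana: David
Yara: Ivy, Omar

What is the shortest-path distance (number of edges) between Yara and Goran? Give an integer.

2

One shortest route is Yara – Omar – Goran, which uses 2 edges, and Yara and Goran are not directly tied, so nothing shorter exists. So d(Yara,Goran) = 2.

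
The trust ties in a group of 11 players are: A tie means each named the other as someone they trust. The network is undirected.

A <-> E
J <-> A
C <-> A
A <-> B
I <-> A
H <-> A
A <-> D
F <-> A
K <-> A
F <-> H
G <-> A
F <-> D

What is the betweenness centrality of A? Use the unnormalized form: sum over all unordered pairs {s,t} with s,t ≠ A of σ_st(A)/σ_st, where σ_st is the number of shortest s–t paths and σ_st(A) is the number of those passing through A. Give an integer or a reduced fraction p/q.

85/2

Pairs whose geodesics pass through A — F–C: 1; F–J: 1; F–E: 1; F–B: 1; F–I: 1; F–K: 1; F–G: 1; C–J: 1; C–E: 1; C–B: 1; C–I: 1; C–D: 1; C–K: 1; C–G: 1 … (+29 more pairs).
All other pairs contribute 0.
Summing the contributions gives betweenness(A) = 85/2.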